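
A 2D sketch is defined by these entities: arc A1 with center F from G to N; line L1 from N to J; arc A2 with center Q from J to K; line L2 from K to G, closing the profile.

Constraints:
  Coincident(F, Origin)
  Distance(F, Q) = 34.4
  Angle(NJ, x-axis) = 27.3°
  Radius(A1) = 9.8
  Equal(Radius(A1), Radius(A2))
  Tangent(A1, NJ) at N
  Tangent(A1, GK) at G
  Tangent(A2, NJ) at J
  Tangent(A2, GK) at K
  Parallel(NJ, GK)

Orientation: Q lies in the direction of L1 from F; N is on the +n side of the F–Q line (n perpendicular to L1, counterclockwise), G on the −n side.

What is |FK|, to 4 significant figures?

35.77

The slot axis is L1's direction at 27.3°, so u = (cos 27.3°, sin 27.3°) = (0.8886, 0.4586) and n = (−sin 27.3°, cos 27.3°) = (-0.4586, 0.8886). F is at the origin and Q lies 34.4 along u from F, so Q = 34.4·u = (30.57, 15.78). Tangency of A1 to both parallel lines with radius 9.8 puts N and G at F ± 9.8·n: N = (-4.495, 8.708), G = (4.495, -8.708). Equal radii place J and K the same way about Q: J = Q + 9.8·n = (26.07, 24.49), K = Q − 9.8·n = (35.06, 7.069). Then |FK| = |K − F| = 35.77.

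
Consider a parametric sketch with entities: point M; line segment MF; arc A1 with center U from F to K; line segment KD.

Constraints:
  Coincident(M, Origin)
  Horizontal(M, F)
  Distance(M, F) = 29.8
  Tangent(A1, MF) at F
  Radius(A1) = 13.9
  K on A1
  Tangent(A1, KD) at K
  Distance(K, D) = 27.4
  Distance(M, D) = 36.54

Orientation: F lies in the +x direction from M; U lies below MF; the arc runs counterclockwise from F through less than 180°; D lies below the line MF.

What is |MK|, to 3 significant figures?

19.2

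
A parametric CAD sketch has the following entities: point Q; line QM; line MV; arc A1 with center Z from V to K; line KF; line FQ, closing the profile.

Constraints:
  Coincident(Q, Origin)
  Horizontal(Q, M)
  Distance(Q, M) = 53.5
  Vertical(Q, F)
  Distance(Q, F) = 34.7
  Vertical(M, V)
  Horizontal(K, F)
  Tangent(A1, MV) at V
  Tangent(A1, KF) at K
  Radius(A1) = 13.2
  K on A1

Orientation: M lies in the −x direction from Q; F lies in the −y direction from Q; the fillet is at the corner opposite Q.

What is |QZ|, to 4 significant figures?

45.68

Q and F share the same x with |QF| = 34.7 and F on the −y side, so F = (0.000, -34.70). The virtual corner opposite Q is at (-53.50, -34.70). Tangency of A1 to MV means the radius ZV is perpendicular to MV and A1 meets KF tangentially, so ZK is at right angles to KF, with radius 13.2, so the center Z sits 13.2 in from both sides at Z = (-40.30, -21.50). Then |QZ| = |Z − Q| = 45.68.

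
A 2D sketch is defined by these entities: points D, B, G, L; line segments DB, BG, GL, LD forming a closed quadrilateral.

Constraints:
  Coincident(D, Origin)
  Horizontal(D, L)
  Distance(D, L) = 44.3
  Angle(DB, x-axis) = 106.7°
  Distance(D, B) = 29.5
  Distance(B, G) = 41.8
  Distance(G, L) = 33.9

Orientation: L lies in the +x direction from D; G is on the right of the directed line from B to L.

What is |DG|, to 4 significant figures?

14.27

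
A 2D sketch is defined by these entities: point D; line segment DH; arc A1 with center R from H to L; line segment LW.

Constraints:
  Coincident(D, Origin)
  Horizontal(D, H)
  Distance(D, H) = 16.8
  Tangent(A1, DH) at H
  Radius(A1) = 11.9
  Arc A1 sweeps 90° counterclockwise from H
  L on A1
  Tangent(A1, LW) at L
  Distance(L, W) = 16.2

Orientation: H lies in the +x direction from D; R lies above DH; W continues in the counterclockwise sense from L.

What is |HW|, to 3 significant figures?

30.5

D is at the origin; DH is horizontal with |DH| = 16.8 and H on the +x side, so H = (16.8, 0.00). The tangent condition forces RH to be normal to DH, so R = H + (0, 11.9) = (16.8, 11.9). On A1, H sits at bearing -90° from R; a 90° counterclockwise sweep puts L at bearing 0°, so L = R + 11.9·(cos 0°, sin 0°) = (28.7, 11.9). Since A1 is tangent to LW there, RL ⟂ LW, so LW runs along (−sin 0°, cos 0°); with |LW| = 16.2, W = (28.7, 28.1). Then |HW| = |W − H| = 30.5.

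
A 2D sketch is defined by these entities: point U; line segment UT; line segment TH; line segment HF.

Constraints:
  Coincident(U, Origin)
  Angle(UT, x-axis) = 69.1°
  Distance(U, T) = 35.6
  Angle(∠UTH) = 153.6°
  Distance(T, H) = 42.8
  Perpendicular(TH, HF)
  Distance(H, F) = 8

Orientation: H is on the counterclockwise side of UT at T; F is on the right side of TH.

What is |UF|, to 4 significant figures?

78.40

∠UTH = 153.6°, so TH runs at 69.1° + (180° − 153.6°) = 95.50° from the x-axis; with |TH| = 42.8, H = T + 42.8·(cos 95.50°, sin 95.50°) = (8.598, 75.86). TH ⟂ HF; with |HF| = 8.0 on the right of TH, F = H + 8.0·(0.9954, 0.09585) = (16.56, 76.63). Then |UF| = |F − U| = 78.40.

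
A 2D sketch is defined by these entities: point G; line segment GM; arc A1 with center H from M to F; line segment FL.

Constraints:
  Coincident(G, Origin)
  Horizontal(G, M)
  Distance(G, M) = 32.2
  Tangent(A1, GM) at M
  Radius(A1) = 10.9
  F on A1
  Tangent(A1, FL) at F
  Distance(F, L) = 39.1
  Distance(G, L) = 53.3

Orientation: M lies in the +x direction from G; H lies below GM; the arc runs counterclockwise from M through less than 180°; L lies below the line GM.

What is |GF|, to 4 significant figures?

23.74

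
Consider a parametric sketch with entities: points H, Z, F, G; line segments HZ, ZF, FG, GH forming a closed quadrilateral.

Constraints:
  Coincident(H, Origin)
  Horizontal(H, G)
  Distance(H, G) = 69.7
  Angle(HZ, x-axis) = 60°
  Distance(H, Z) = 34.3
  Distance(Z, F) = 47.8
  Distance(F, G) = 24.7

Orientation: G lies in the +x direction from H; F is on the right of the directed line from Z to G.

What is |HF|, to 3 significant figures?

47.1

Checks: |ZF| = 47.80 ✓; |FG| = 24.70 ✓.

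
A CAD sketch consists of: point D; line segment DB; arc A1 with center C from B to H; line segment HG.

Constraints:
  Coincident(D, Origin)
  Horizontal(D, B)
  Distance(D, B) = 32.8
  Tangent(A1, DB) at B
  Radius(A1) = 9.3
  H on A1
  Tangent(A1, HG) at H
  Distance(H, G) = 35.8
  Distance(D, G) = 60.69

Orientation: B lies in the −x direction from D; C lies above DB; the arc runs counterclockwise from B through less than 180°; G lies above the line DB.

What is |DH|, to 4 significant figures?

27.85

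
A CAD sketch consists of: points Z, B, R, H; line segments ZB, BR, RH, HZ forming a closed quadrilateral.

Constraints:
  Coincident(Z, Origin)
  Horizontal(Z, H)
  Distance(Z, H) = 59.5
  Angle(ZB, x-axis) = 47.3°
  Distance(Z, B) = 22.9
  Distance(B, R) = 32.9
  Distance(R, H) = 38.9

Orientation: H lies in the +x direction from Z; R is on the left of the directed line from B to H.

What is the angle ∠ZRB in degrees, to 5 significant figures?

5.5127°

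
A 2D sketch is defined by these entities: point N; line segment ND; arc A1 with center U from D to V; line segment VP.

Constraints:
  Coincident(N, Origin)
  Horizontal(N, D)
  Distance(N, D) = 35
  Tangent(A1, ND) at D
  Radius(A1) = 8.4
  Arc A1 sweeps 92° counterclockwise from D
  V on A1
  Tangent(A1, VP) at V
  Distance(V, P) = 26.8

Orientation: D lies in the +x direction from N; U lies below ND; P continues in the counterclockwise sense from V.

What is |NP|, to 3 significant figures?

44.9

N is at the origin; ND is horizontal with |ND| = 35.0 and D on the +x side, so D = (35.0, 0.00). The tangent condition forces UD to be normal to ND, so U = D + (0, -8.4) = (35.0, -8.40). On A1, D sits at bearing 90° from U; a 92° counterclockwise sweep puts V at bearing 182°, so V = U + 8.4·(cos 182°, sin 182°) = (26.6, -8.69). The tangent condition forces UV to be normal to VP, so VP runs along (−sin 182°, cos 182°); with |VP| = 26.8, P = (27.5, -35.5). Then |NP| = |P − N| = 44.9.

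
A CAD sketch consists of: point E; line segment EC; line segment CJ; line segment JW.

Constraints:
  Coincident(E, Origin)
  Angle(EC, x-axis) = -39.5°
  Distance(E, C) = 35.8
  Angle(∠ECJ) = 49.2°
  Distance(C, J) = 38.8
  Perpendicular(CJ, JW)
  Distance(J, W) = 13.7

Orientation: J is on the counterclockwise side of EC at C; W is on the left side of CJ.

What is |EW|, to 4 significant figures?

20.42

E is at the origin; EC runs at -39.5° with length 35.8, so C = 35.8·(cos -39.5°, sin -39.5°) = (27.62, -22.77). ∠ECJ = 49.2°, so CJ runs at -39.5° + (180° − 49.2°) = 91.30° from the x-axis; with |CJ| = 38.8, J = C + 38.8·(cos 91.30°, sin 91.30°) = (26.74, 16.02). CJ is perpendicular to JW; with |JW| = 13.7 on the left of CJ, W = J + 13.7·(-0.9997, -0.02269) = (13.05, 15.71). Then |EW| = |W − E| = 20.42.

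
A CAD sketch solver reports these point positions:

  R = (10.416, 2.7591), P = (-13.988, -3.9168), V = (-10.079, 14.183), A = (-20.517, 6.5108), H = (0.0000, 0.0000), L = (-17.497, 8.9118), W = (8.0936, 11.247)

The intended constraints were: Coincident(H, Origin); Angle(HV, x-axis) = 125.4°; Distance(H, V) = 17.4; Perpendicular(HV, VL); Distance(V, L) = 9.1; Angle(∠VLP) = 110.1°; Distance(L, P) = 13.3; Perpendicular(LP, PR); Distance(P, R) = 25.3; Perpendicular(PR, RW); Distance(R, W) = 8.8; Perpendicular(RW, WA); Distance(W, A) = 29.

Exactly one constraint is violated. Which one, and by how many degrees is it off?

Perpendicular(RW, WA) — off by 5.90°.

H = (0.00, 0.00) ✓; HV at 125.4° ✓; |HV| = 17.40 ✓; ∠(HV, VL) = 90.00° ✓; |VL| = 9.100 ✓; ∠VLP = 110.1° ✓; |LP| = 13.30 ✓; ∠(LP, PR) = 90.00° ✓; |PR| = 25.30 ✓; ∠(PR, RW) = 90.00° ✓; |RW| = 8.800 ✓; ∠(RW, WA) = 84.10° ✗; |WA| = 29.00 ✓.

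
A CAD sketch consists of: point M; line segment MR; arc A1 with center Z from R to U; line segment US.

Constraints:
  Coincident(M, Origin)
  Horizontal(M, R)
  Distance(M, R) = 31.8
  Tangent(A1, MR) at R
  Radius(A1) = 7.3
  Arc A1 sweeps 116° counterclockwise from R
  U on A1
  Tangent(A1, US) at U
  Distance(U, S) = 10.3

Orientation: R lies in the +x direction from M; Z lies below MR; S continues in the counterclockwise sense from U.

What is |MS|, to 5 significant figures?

35.716

M is at the origin; M and R share the same y with |MR| = 31.8 and R on the +x side, so R = (31.800, 0.0000). Since A1 is tangent to MR there, ZR ⟂ MR, so Z = R + (0, -7.3) = (31.800, -7.3000). On A1, R sits at bearing 90° from Z; a 116° counterclockwise sweep puts U at bearing 206°, so U = Z + 7.3·(cos 206°, sin 206°) = (25.239, -10.500). A1 meets US tangentially, so ZU is at right angles to US, so US runs along (−sin 206°, cos 206°); with |US| = 10.3, S = (29.754, -19.758). Then |MS| = |S − M| = 35.716.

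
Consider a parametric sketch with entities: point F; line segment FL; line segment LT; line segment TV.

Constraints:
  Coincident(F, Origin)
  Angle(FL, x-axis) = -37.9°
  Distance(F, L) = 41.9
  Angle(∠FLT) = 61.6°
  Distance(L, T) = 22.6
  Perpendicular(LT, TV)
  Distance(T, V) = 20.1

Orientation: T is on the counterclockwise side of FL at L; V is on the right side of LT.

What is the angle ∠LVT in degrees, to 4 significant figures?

48.35°

∠FLT = 61.6°, so LT runs at -37.9° + (180° − 61.6°) = 80.50° from the x-axis; with |LT| = 22.6, T = L + 22.6·(cos 80.50°, sin 80.50°) = (36.79, -3.448). The perpendicularity gives TV at right angles to LT; with |TV| = 20.1 on the right of LT, V = T + 20.1·(0.9863, -0.1650) = (56.62, -6.766). Then cos ∠LVT = VL·VT / (|VL||VT|), giving 48.35°.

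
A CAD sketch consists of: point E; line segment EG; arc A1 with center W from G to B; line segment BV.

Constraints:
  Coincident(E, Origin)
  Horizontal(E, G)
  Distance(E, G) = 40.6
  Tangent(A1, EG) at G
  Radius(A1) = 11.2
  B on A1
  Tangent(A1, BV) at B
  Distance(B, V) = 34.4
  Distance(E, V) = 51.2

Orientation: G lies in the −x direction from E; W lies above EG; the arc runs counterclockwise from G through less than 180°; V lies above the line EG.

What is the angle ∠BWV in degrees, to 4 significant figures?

71.97°

Checks: |WB| = 11.20 ✓; ∠(WB, BV) = 90.00° ✓; |BV| = 34.40 ✓; |EV| = 51.20 ✓.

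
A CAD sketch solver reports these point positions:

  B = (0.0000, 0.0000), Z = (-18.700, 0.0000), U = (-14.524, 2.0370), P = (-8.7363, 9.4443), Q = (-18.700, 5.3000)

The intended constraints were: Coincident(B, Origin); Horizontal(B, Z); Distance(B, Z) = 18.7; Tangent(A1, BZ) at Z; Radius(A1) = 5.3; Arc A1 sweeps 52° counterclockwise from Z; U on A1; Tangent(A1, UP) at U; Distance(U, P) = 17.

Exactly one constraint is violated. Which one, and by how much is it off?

Distance(U, P) = 17 — off by 7.60.

B = (0.00, 0.00) ✓; B.y = 0.00, Z.y = 0.00 ✓; |BZ| = 18.70 ✓; ∠(QZ, ZB) = 90.00° ✓; |QZ| = 5.300 ✓; bearing(Q→U) − bearing(Q→Z) = 52.00° ✓; |QU| = 5.300 ✓; ∠(QU, UP) = 90.00° ✓; |UP| = 9.400 ✗.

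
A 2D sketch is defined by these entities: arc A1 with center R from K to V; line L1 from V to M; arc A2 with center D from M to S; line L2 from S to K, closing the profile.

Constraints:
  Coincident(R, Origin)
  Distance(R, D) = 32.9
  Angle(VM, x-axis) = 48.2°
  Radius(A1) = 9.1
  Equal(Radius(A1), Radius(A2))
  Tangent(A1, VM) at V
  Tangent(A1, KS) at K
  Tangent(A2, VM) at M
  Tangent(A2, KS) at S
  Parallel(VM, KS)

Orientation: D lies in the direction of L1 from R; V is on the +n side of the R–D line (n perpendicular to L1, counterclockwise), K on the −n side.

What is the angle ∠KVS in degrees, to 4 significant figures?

61.05°

The slot axis is L1's direction at 48.2°, so u = (cos 48.2°, sin 48.2°) = (0.6665, 0.7455) and n = (−sin 48.2°, cos 48.2°) = (-0.7455, 0.6665). R is at the origin and D lies 32.9 along u from R, so D = 32.9·u = (21.93, 24.53). Tangency of A1 to both parallel lines with radius 9.1 puts V and K at R ± 9.1·n: V = (-6.784, 6.065), K = (6.784, -6.065). Equal radii place M and S the same way about D: M = D + 9.1·n = (15.15, 30.59), S = D − 9.1·n = (28.71, 18.46). Then cos ∠KVS = VK·VS / (|VK||VS|), giving 61.05°.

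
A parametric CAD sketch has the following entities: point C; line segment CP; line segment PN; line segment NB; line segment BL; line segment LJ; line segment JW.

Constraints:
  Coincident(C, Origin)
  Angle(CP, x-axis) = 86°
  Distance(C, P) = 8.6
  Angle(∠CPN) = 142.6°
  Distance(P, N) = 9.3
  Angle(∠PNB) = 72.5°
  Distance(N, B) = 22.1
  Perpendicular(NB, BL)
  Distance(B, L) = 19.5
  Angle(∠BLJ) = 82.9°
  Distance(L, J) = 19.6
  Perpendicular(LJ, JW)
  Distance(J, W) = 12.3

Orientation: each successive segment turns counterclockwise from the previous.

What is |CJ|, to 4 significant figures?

7.889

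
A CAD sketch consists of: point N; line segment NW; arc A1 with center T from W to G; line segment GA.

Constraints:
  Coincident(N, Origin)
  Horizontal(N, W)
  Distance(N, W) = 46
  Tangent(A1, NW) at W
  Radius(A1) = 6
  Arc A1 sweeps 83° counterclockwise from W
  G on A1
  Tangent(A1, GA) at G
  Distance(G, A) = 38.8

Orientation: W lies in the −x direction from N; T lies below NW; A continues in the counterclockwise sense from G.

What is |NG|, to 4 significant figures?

52.22

N is at the origin; N and W share the same y with |NW| = 46.0 and W on the −x side, so W = (-46.00, 0.000). Tangency of A1 to NW means the radius TW is perpendicular to NW, so T = W + (0, -6) = (-46.00, -6.000). On A1, W sits at bearing 90° from T; an 83° counterclockwise sweep puts G at bearing 173°, so G = T + 6.0·(cos 173°, sin 173°) = (-51.96, -5.269). Then |NG| = |G − N| = 52.22.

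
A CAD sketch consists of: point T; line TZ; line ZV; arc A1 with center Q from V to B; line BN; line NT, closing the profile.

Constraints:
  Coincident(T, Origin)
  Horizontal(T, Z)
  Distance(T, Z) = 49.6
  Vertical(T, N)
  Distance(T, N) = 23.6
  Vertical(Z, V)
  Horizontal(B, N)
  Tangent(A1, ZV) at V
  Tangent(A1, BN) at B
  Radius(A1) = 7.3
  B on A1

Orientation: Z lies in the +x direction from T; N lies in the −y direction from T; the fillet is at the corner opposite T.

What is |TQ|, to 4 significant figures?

45.33

T is at the origin; T and Z share the same y with |TZ| = 49.6 and Z on the +x side, so Z = (49.60, 0.000). TN is vertical with |TN| = 23.6 and N on the −y side, so N = (0.000, -23.60). The virtual corner opposite T is at (49.60, -23.60). Tangency of A1 to ZV means the radius QV is perpendicular to ZV and tangency of A1 to BN means the radius QB is perpendicular to BN, with radius 7.3, so the center Q sits 7.3 in from both sides at Q = (42.30, -16.30). Then |TQ| = |Q − T| = 45.33.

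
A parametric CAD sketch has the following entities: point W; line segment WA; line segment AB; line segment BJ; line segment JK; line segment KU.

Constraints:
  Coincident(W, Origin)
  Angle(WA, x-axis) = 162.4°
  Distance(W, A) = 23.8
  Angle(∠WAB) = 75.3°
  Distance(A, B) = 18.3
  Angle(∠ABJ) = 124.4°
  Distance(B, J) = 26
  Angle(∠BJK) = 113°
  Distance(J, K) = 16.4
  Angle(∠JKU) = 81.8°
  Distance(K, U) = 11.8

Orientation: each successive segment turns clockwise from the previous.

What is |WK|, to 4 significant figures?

21.87

W is at the origin; WA runs at 162.4° with length 23.8, so A = (-22.69, 7.196). ∠WAB = 75.3° gives AB at 57.70° from the x-axis; with |AB| = 18.3, B = (-12.91, 22.66). ∠ABJ = 124.4° gives BJ at 2.100° from the x-axis; with |BJ| = 26.0, J = (13.08, 23.62). ∠BJK = 113.0° gives JK at -64.90° from the x-axis; with |JK| = 16.4, K = (20.03, 8.766). Then |WK| = |K − W| = 21.87.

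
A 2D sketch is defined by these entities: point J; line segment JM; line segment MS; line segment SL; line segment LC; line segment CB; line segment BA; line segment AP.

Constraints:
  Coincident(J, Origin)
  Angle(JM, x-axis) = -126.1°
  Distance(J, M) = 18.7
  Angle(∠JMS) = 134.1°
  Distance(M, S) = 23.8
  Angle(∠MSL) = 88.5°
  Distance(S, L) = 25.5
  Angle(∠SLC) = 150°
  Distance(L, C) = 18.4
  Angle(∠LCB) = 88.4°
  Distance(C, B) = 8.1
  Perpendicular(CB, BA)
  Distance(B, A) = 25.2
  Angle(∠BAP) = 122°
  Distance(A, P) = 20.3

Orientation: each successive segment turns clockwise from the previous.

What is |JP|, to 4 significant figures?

53.87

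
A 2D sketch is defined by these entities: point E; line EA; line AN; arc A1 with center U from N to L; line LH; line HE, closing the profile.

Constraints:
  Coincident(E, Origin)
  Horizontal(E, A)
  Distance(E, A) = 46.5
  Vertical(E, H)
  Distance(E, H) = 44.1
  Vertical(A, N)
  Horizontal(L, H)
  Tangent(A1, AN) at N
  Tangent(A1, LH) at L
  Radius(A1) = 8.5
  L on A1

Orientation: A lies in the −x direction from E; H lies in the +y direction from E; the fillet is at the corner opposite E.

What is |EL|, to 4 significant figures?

58.21

E is at the origin; EA is horizontal with |EA| = 46.5 and A on the −x side, so A = (-46.50, 0.000). EH is vertical with |EH| = 44.1 and H on the +y side, so H = (0.000, 44.10). The virtual corner opposite E is at (-46.50, 44.10). A1 meets AN tangentially, so UN is at right angles to AN and tangency of A1 to LH means the radius UL is perpendicular to LH, with radius 8.5, so the center U sits 8.5 in from both sides at U = (-38.00, 35.60). That places the tangent points at N = (-46.50, 35.60) on AN and L = (-38.00, 44.10) on LH. Then |EL| = |L − E| = 58.21.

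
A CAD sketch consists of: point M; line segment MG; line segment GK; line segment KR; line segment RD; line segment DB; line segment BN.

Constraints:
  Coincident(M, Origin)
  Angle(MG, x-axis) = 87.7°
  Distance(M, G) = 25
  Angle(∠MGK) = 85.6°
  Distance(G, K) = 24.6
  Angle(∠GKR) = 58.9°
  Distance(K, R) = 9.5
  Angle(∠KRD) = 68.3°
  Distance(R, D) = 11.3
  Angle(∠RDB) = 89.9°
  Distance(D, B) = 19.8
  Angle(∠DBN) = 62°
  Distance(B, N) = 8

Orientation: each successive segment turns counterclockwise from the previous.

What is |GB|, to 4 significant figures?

31.39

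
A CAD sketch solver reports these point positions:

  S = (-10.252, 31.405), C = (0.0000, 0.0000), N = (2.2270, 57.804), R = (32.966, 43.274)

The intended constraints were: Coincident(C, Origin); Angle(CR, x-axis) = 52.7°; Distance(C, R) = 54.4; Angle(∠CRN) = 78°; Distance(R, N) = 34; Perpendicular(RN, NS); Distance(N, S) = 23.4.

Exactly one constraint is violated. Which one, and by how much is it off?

Distance(N, S) = 23.4 — off by 5.80.

C = (0.00, 0.00) ✓; CR at 52.70° ✓; |CR| = 54.40 ✓; ∠CRN = 78.00° ✓; |RN| = 34.00 ✓; ∠(RN, NS) = 90.00° ✓; |NS| = 29.20 ✗.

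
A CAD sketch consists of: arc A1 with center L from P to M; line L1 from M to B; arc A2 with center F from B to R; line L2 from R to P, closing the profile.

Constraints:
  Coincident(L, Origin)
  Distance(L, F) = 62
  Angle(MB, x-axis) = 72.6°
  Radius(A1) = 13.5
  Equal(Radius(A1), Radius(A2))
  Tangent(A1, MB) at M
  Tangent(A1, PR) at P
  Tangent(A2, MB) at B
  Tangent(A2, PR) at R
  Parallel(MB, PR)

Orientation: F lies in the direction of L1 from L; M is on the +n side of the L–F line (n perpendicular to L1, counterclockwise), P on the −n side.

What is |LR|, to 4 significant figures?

63.45

The slot axis is L1's direction at 72.6°, so u = (cos 72.6°, sin 72.6°) = (0.2990, 0.9542) and n = (−sin 72.6°, cos 72.6°) = (-0.9542, 0.2990). L is at the origin and F lies 62.0 along u from L, so F = 62.0·u = (18.54, 59.16). Tangency of A1 to both parallel lines with radius 13.5 puts M and P at L ± 13.5·n: M = (-12.88, 4.037), P = (12.88, -4.037). Equal radii place B and R the same way about F: B = F + 13.5·n = (5.658, 63.20), R = F − 13.5·n = (31.42, 55.13). Then |LR| = |R − L| = 63.45.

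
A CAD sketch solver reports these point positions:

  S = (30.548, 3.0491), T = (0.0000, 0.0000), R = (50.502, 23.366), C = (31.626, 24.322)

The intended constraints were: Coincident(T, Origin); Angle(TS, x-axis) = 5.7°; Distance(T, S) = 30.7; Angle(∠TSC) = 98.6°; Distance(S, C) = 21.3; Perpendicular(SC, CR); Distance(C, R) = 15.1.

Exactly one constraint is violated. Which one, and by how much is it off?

Distance(C, R) = 15.1 — off by 3.80.

T = (0.00, 0.00) ✓; TS at 5.700° ✓; |TS| = 30.70 ✓; ∠TSC = 98.60° ✓; |SC| = 21.30 ✓; ∠(SC, CR) = 90.00° ✓; |CR| = 18.90 ✗.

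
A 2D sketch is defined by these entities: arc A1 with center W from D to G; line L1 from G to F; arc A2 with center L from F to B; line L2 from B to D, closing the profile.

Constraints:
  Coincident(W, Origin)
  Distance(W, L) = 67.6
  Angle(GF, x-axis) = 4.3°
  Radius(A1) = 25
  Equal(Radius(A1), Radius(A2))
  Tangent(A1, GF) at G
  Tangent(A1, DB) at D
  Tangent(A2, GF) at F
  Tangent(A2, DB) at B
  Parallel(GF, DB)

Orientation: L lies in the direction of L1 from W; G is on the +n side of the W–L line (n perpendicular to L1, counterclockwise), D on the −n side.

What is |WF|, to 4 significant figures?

72.07

The slot axis is L1's direction at 4.3°, so u = (cos 4.3°, sin 4.3°) = (0.9972, 0.07498) and n = (−sin 4.3°, cos 4.3°) = (-0.07498, 0.9972). W is at the origin and L lies 67.6 along u from W, so L = 67.6·u = (67.41, 5.069). Tangency of A1 to both parallel lines with radius 25.0 puts G and D at W ± 25.0·n: G = (-1.874, 24.93), D = (1.874, -24.93). Equal radii place F and B the same way about L: F = L + 25.0·n = (65.54, 30.00), B = L − 25.0·n = (69.28, -19.86). Then |WF| = |F − W| = 72.07.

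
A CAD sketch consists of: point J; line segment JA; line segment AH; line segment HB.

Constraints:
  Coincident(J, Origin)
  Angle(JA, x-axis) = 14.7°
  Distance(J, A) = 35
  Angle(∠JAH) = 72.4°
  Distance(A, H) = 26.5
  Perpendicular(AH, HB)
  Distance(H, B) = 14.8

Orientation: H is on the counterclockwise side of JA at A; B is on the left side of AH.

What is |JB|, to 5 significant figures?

24.452

∠JAH = 72.4°, so AH runs at 14.7° + (180° − 72.4°) = 122.30° from the x-axis; with |AH| = 26.5, H = A + 26.5·(cos 122.30°, sin 122.30°) = (19.694, 31.281). AH is perpendicular to HB; with |HB| = 14.8 on the left of AH, B = H + 14.8·(-0.84526, -0.53435) = (7.1842, 23.373). Then |JB| = |B − J| = 24.452.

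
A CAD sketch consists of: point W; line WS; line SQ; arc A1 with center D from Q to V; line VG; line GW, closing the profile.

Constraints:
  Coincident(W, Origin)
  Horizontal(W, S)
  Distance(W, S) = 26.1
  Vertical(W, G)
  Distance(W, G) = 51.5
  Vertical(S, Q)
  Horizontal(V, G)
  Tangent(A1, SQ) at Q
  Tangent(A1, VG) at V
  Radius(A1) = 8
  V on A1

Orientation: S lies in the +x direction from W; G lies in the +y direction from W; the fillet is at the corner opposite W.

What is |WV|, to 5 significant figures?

54.588

The virtual corner opposite W is at (26.100, 51.500). A1 meets SQ tangentially, so DQ is at right angles to SQ and tangency of A1 to VG means the radius DV is perpendicular to VG, with radius 8.0, so the center D sits 8.0 in from both sides at D = (18.100, 43.500). That places the tangent points at Q = (26.100, 43.500) on SQ and V = (18.100, 51.500) on VG. Then |WV| = |V − W| = 54.588.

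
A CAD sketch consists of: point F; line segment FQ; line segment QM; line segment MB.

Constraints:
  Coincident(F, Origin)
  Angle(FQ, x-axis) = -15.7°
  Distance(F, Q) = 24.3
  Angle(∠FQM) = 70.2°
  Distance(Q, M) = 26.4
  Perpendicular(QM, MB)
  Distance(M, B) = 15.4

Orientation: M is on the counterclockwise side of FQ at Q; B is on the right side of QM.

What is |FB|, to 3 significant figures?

42.4

∠FQM = 70.2°, so QM runs at -15.7° + (180° − 70.2°) = 94.1° from the x-axis; with |QM| = 26.4, M = Q + 26.4·(cos 94.1°, sin 94.1°) = (21.5, 19.8). QM ⟂ MB; with |MB| = 15.4 on the right of QM, B = M + 15.4·(0.997, 0.0715) = (36.9, 20.9). Then |FB| = |B − F| = 42.4.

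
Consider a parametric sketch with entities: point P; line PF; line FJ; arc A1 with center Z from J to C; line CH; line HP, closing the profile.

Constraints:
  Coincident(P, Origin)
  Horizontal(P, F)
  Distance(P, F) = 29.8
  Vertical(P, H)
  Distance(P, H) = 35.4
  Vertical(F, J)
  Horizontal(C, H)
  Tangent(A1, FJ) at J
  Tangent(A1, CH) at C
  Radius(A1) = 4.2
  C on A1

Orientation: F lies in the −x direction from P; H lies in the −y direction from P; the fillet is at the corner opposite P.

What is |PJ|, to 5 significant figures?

43.145

P is at the origin; P and F share the same y with |PF| = 29.8 and F on the −x side, so F = (-29.800, 0.0000). PH is vertical with |PH| = 35.4 and H on the −y side, so H = (0.0000, -35.400). The virtual corner opposite P is at (-29.800, -35.400). A1 meets FJ tangentially, so ZJ is at right angles to FJ and since A1 is tangent to CH there, ZC ⟂ CH, with radius 4.2, so the center Z sits 4.2 in from both sides at Z = (-25.600, -31.200). That places the tangent points at J = (-29.800, -31.200) on FJ and C = (-25.600, -35.400) on CH. Then |PJ| = |J − P| = 43.145.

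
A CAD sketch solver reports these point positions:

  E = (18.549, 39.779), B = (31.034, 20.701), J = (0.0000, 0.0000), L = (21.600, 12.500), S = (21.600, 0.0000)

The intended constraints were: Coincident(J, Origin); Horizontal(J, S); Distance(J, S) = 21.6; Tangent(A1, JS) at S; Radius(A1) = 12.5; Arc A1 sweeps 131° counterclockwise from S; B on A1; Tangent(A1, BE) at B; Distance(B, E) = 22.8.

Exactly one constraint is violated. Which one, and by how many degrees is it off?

Tangent(A1, BE) at B — off by 7.80°.

J = (0.00, 0.00) ✓; J.y = 0.00, S.y = 0.00 ✓; |JS| = 21.60 ✓; ∠(LS, SJ) = 90.00° ✓; |LS| = 12.50 ✓; bearing(L→B) − bearing(L→S) = 131.0° ✓; |LB| = 12.50 ✓; ∠(LB, BE) = 97.80° ✗; |BE| = 22.80 ✓.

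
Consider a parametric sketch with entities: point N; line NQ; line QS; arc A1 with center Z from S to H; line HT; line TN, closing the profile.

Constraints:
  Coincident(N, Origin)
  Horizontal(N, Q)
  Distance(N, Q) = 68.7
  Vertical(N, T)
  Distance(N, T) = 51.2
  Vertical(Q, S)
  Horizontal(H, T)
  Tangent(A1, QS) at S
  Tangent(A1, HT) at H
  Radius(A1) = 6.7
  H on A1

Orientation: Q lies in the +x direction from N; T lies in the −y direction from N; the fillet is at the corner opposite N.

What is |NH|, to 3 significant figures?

80.4

The virtual corner opposite N is at (68.7, -51.2). Tangency of A1 to QS means the radius ZS is perpendicular to QS and the tangent condition forces ZH to be normal to HT, with radius 6.7, so the center Z sits 6.7 in from both sides at Z = (62.0, -44.5). That places the tangent points at S = (68.7, -44.5) on QS and H = (62.0, -51.2) on HT. Then |NH| = |H − N| = 80.4.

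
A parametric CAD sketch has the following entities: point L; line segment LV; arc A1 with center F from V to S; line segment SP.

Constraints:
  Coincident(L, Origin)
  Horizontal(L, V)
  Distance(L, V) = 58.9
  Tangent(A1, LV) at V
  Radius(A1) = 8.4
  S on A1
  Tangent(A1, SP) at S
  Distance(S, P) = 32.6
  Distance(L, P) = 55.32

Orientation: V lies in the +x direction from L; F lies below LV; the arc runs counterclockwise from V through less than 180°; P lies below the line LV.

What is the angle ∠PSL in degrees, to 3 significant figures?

79.2°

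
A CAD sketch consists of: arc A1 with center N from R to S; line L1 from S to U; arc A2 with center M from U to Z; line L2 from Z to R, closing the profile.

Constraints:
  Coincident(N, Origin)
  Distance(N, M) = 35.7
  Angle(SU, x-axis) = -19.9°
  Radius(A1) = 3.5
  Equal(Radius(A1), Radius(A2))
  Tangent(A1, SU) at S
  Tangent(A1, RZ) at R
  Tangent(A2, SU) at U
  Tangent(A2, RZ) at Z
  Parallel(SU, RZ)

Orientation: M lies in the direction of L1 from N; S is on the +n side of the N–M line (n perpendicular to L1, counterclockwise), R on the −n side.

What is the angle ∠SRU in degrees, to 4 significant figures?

78.91°

Tangency of A1 to both parallel lines with radius 3.5 puts S and R at N ± 3.5·n: S = (1.191, 3.291), R = (-1.191, -3.291). Equal radii place U and Z the same way about M: U = M + 3.5·n = (34.76, -8.861), Z = M − 3.5·n = (32.38, -15.44). Then cos ∠SRU = RS·RU / (|RS||RU|), giving 78.91°.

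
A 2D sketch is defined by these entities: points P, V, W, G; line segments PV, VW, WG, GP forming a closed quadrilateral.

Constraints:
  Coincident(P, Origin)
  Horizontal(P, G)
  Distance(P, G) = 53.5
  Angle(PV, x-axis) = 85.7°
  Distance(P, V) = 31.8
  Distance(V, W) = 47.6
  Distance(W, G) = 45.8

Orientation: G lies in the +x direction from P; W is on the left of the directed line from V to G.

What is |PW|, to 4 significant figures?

66.08

Checks: |VW| = 47.60 ✓; |WG| = 45.80 ✓.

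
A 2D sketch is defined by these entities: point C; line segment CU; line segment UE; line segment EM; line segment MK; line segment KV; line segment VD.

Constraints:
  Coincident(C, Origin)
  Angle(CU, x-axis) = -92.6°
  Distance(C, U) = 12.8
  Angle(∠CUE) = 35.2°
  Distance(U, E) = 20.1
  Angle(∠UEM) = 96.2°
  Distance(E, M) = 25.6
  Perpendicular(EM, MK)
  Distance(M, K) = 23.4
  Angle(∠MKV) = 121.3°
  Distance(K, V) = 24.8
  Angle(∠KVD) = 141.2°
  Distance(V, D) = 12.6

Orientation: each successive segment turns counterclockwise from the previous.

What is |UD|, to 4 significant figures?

15.80

∠MKV = 121.3° gives KV at -75.30° from the x-axis; with |KV| = 24.8, V = (-16.64, -19.94). ∠KVD = 141.2° gives VD at -36.50° from the x-axis; with |VD| = 12.6, D = (-6.510, -27.44). Then |UD| = |D − U| = 15.80.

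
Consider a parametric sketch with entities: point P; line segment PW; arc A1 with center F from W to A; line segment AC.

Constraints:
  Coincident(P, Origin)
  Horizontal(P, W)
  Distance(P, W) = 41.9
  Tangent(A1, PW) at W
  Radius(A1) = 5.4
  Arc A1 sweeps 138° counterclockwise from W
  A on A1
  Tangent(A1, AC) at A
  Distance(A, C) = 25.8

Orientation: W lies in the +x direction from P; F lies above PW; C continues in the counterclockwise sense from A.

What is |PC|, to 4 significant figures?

37.49

P is at the origin; P and W share the same y with |PW| = 41.9 and W on the +x side, so W = (41.90, 0.000). Since A1 is tangent to PW there, FW ⟂ PW, so F = W + (0, 5.4) = (41.90, 5.400). On A1, W sits at bearing -90° from F; a 138° counterclockwise sweep puts A at bearing 48°, so A = F + 5.4·(cos 48°, sin 48°) = (45.51, 9.413). Tangency of A1 to AC means the radius FA is perpendicular to AC, so AC runs along (−sin 48°, cos 48°); with |AC| = 25.8, C = (26.34, 26.68). Then |PC| = |C − P| = 37.49.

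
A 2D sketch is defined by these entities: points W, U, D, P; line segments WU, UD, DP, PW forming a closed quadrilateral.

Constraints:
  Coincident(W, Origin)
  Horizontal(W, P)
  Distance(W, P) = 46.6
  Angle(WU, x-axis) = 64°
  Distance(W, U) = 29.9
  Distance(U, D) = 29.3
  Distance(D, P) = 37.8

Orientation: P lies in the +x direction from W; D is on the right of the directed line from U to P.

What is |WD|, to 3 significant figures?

9.11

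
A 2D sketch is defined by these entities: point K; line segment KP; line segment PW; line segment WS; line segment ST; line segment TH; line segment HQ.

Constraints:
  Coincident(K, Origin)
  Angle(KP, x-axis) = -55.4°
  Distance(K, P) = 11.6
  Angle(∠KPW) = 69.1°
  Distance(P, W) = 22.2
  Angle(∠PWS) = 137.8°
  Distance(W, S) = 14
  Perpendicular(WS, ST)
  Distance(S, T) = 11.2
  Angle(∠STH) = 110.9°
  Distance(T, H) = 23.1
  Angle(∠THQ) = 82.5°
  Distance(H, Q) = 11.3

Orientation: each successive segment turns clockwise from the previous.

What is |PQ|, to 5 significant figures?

8.9893

∠STH = 110.9° gives TH at -7.6000° from the x-axis; with |TH| = 23.1, H = (0.95641, -1.3383). ∠THQ = 82.5° gives HQ at -105.10° from the x-axis; with |HQ| = 11.3, Q = (-1.9873, -12.248). Then |PQ| = |Q − P| = 8.9893.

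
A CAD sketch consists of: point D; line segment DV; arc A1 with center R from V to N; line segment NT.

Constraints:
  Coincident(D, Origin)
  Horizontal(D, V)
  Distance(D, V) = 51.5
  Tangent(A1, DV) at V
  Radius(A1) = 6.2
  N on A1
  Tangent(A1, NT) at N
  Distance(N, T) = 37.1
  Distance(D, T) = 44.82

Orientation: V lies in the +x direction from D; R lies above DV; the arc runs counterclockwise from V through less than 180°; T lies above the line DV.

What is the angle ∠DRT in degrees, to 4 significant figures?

57.50°

Checks: ∠(RV, VD) = 90.00° ✓; |RN| = 6.200 ✓; ∠(RN, NT) = 90.00° ✓; |NT| = 37.10 ✓; |DT| = 44.82 ✓.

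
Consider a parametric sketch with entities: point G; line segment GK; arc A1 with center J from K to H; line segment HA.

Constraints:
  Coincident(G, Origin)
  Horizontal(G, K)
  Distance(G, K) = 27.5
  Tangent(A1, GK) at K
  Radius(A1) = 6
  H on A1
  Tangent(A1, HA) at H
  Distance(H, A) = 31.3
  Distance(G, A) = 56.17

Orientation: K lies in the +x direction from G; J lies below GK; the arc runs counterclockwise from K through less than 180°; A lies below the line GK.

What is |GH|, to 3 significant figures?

25.6

G is at the origin; GK is horizontal with |GK| = 27.5 and K on the +x side, so K = (27.5, 0.00). Tangency of A1 to GK means the radius JK is perpendicular to GK, so J = K + (0, -6) = (27.5, -6.00). Since JH ⟂ HA (tangency), |JA| = √(6.0² + 31.3²) = 31.9 regardless of where H sits on A1. So A lies on both circle(G, 56.17) and circle(J, 31.9); the below-GK intersection is A = (46.4, -31.7). H is the foot of the tangent from A: H = (23.4, -10.4).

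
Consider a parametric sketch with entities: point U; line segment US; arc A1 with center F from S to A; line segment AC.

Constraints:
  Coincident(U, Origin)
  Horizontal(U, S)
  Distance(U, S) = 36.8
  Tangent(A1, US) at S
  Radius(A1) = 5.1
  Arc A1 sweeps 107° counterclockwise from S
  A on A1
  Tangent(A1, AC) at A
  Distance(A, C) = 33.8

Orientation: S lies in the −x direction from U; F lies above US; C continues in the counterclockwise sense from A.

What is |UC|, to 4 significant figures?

57.11

On A1, S sits at bearing -90° from F; a 107° counterclockwise sweep puts A at bearing 17°, so A = F + 5.1·(cos 17°, sin 17°) = (-31.92, 6.591). Tangency of A1 to AC means the radius FA is perpendicular to AC, so AC runs along (−sin 17°, cos 17°); with |AC| = 33.8, C = (-41.81, 38.91). Then |UC| = |C − U| = 57.11.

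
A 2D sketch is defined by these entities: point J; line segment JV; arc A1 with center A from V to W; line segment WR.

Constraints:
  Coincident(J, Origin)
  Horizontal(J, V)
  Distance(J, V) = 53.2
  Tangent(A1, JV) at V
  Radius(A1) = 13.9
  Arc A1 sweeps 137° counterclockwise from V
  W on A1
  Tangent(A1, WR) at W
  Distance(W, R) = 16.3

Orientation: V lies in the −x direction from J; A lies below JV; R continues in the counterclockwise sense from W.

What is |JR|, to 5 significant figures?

61.760

On A1, V sits at bearing 90° from A; a 137° counterclockwise sweep puts W at bearing 227°, so W = A + 13.9·(cos 227°, sin 227°) = (-62.680, -24.066). Tangency of A1 to WR means the radius AW is perpendicular to WR, so WR runs along (−sin 227°, cos 227°); with |WR| = 16.3, R = (-50.759, -35.182). Then |JR| = |R − J| = 61.760.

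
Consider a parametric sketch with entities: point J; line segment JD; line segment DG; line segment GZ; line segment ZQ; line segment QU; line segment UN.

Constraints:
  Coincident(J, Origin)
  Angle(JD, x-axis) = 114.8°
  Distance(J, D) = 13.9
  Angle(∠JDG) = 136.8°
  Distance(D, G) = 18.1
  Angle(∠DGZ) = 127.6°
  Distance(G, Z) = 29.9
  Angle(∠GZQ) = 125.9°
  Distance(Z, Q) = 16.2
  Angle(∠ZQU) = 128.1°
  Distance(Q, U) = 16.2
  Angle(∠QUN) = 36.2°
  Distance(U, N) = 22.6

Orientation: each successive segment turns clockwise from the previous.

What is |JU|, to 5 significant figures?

44.624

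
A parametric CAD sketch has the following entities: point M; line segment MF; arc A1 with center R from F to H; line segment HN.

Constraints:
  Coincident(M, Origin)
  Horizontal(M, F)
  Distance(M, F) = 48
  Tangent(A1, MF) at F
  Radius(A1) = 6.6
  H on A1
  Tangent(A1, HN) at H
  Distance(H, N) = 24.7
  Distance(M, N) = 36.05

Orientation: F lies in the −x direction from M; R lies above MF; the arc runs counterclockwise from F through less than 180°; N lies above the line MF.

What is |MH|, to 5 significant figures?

42.763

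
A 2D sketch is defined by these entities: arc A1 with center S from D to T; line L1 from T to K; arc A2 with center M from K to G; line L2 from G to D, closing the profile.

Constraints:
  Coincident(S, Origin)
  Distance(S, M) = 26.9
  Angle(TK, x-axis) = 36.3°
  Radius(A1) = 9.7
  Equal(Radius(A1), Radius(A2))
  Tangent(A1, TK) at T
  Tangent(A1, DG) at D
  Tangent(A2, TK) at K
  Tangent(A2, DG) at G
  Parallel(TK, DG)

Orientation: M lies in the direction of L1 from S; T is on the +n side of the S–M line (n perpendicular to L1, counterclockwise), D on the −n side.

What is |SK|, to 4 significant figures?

28.60

The slot axis is L1's direction at 36.3°, so u = (cos 36.3°, sin 36.3°) = (0.8059, 0.5920) and n = (−sin 36.3°, cos 36.3°) = (-0.5920, 0.8059). S is at the origin and M lies 26.9 along u from S, so M = 26.9·u = (21.68, 15.93). Tangency of A1 to both parallel lines with radius 9.7 puts T and D at S ± 9.7·n: T = (-5.743, 7.818), D = (5.743, -7.818). Equal radii place K and G the same way about M: K = M + 9.7·n = (15.94, 23.74), G = M − 9.7·n = (27.42, 8.108). Then |SK| = |K − S| = 28.60.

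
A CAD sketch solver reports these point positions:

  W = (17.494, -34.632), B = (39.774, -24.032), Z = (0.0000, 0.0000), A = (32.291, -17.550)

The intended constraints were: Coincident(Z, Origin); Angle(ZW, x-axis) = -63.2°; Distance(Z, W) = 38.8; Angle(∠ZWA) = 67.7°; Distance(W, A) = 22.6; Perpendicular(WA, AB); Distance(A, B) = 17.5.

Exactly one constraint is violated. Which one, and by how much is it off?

Distance(A, B) = 17.5 — off by 7.60.

Z = (0.00, 0.00) ✓; ZW at -63.20° ✓; |ZW| = 38.80 ✓; ∠ZWA = 67.70° ✓; |WA| = 22.60 ✓; ∠(WA, AB) = 90.00° ✓; |AB| = 9.900 ✗.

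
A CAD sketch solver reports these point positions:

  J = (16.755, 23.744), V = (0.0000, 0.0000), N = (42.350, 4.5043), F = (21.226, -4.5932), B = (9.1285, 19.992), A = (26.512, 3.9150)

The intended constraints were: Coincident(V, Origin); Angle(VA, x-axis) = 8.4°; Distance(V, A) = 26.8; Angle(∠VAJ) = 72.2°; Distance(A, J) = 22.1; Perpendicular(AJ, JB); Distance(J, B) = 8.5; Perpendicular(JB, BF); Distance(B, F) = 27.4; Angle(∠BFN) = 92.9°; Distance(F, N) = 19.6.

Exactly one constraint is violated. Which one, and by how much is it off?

Distance(F, N) = 19.6 — off by 3.40.

V = (0.00, 0.00) ✓; VA at 8.400° ✓; |VA| = 26.80 ✓; ∠VAJ = 72.20° ✓; |AJ| = 22.10 ✓; ∠(AJ, JB) = 90.00° ✓; |JB| = 8.499 ✓; ∠(JB, BF) = 90.00° ✓; |BF| = 27.40 ✓; ∠BFN = 92.90° ✓; |FN| = 23.00 ✗.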